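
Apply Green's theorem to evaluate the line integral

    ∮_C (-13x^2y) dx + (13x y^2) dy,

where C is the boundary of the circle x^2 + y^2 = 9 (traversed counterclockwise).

Green's theorem converts the closed line integral into a double integral over the enclosed region D:

    ∮_C P dx + Q dy = ∬_D (∂Q/∂x - ∂P/∂y) dA.

Here P = -13x^2y, Q = 13x y^2, so

    ∂Q/∂x = 13y^2,    ∂P/∂y = -13x^2,
    ∂Q/∂x - ∂P/∂y = 13x^2 + 13y^2.

D is the region x^2 + y^2 ≤ 9. Evaluating the double integral:

In polar coordinates (x = r cos θ, y = r sin θ, dA = r dr dθ) the integrand becomes 13r^2, so

    ∬_D (13x^2 + 13y^2) dA = ∫_0^{2π} ∫_0^{3} (13r^2) · r dr dθ.

Inner (r from 0 to 3): 1053/4.
Outer (θ from 0 to 2π): 1053π/2.

Therefore ∮_C P dx + Q dy = 1053π/2.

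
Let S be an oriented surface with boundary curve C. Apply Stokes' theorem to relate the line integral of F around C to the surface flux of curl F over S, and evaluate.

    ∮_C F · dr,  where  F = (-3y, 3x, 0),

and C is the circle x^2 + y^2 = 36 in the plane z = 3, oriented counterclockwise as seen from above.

Let S be the flat disk x^2 + y^2 ≤ 36 in the plane z = 3, with upward unit normal n̂ = ẑ. By Stokes' theorem,

    ∮_C F · dr = ∬_S (∇ × F) · n̂ dS = ∬_D (curl F)_z dA,

where D is the disk x^2 + y^2 ≤ 36.

Compute the curl of F = (-3y, 3x, 0):
    (∇ × F)_x = ∂F_z/∂y - ∂F_y/∂z = 0,
    (∇ × F)_y = ∂F_x/∂z - ∂F_z/∂x = 0,
    (∇ × F)_z = ∂F_y/∂x - ∂F_x/∂y = 6.

On z = 3, (curl F)_z = 6.

Convert to polar (x = r cos θ, y = r sin θ, dA = r dr dθ); the integrand becomes 6, so

    ∬_D (curl F)_z dA = ∫_0^{2π} ∫_0^{6} (6) · r dr dθ.

Inner (r from 0 to 6): 108.
Outer (θ from 0 to 2π): 216π.

Therefore ∮_C F · dr = 216π.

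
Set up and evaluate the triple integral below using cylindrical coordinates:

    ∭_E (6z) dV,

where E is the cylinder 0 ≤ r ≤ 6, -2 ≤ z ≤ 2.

In cylindrical coordinates, x = r cos(θ), y = r sin(θ), z = z, and dV = r dr dθ dz.

The integrand becomes 6z, so

    ∭_E (6z) dV = ∫_{0}^{2π} ∫_{0}^{6} ∫_{-2}^{2} (6z) · r dz dr dθ.

Inner (z): 0.
Middle (r from 0 to 6): 0.
Outer (θ): 0.

Therefore the triple integral equals 0.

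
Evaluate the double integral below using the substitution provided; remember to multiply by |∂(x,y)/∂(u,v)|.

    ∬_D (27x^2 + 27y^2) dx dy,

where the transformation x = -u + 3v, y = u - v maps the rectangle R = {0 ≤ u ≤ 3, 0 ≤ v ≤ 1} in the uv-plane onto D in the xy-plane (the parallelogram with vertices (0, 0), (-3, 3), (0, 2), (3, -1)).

Compute the Jacobian determinant of (x, y) with respect to (u, v):

    ∂(x,y)/∂(u,v) = | -1  3 | = (-1)(-1) - (3)(1) = -2.
                   | 1  -1 |

Its absolute value is |J| = 2 (the area scaling factor).

Substituting x = -u + 3v, y = u - v into the integrand,

    27x^2 + 27y^2 → 54u^2 - 216u v + 270v^2,

so the integral becomes

    ∬_R (54u^2 - 216u v + 270v^2) · |J| du dv = ∫_0^3 ∫_0^1 (108u^2 - 432u v + 540v^2) dv du.

Inner (v): 108u^2 - 216u + 180.
Outer (u): 540.

Therefore ∬_D (27x^2 + 27y^2) dx dy = 540.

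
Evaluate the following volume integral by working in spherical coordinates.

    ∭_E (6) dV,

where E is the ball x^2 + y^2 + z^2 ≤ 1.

In spherical coordinates, x = ρ sin(φ) cos(θ), y = ρ sin(φ) sin(θ), z = ρ cos(φ), and dV = ρ^2 sin(φ) dρ dφ dθ.

The integrand becomes 6, so

    ∭_E (6) dV = ∫_{0}^{2π} ∫_{0}^{π} ∫_{0}^{1} (6) · ρ^2 sin(φ) dρ dφ dθ.

Inner (ρ): 2sin(φ).
Middle (φ): 4.
Outer (θ): 8π.

Therefore the triple integral equals 8π.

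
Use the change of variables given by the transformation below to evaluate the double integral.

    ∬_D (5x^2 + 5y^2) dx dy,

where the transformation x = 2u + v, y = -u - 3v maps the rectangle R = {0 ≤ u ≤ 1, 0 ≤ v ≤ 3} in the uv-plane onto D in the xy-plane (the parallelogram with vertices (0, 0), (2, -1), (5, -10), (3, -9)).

Compute the Jacobian determinant of (x, y) with respect to (u, v):

    ∂(x,y)/∂(u,v) = | 2  1 | = (2)(-3) - (1)(-1) = -5.
                   | -1  -3 |

Its absolute value is |J| = 5 (the area scaling factor).

Substituting x = 2u + v, y = -u - 3v into the integrand,

    5x^2 + 5y^2 → 25u^2 + 50u v + 50v^2,

so the integral becomes

    ∬_R (25u^2 + 50u v + 50v^2) · |J| du dv = ∫_0^1 ∫_0^3 (125u^2 + 250u v + 250v^2) dv du.

Inner (v): 375u^2 + 1125u + 2250.
Outer (u): 5875/2.

Therefore ∬_D (5x^2 + 5y^2) dx dy = 5875/2.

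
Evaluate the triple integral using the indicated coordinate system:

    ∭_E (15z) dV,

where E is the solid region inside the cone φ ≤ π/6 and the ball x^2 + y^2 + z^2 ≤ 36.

In spherical coordinates, x = ρ sin(φ) cos(θ), y = ρ sin(φ) sin(θ), z = ρ cos(φ), and dV = ρ^2 sin(φ) dρ dφ dθ.

The integrand becomes 15ρ cos(φ), so

    ∭_E (15z) dV = ∫_{0}^{2π} ∫_{0}^{π/6} ∫_{0}^{6} (15ρ cos(φ)) · ρ^2 sin(φ) dρ dφ dθ.

Inner (ρ): 2430sin(2φ).
Middle (φ): 1215/2.
Outer (θ): 1215π.

Therefore the triple integral equals 1215π.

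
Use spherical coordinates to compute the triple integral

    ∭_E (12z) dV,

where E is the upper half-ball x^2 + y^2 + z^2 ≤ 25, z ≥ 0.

In spherical coordinates, x = ρ sin(φ) cos(θ), y = ρ sin(φ) sin(θ), z = ρ cos(φ), and dV = ρ^2 sin(φ) dρ dφ dθ.

The integrand becomes 12ρ cos(φ), so

    ∭_E (12z) dV = ∫_{0}^{2π} ∫_{0}^{π/2} ∫_{0}^{5} (12ρ cos(φ)) · ρ^2 sin(φ) dρ dφ dθ.

Inner (ρ): 1875sin(2φ)/2.
Middle (φ): 1875/2.
Outer (θ): 1875π.

Therefore the triple integral equals 1875π.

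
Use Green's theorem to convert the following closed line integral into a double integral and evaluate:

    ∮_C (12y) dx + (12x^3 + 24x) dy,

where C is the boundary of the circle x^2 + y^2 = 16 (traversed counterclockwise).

Green's theorem converts the closed line integral into a double integral over the enclosed region D:

    ∮_C P dx + Q dy = ∬_D (∂Q/∂x - ∂P/∂y) dA.

Here P = 12y, Q = 12x^3 + 24x, so

    ∂Q/∂x = 36x^2 + 24,    ∂P/∂y = 12,
    ∂Q/∂x - ∂P/∂y = 36x^2 + 12.

D is the region x^2 + y^2 ≤ 16. Evaluating the double integral:

In polar coordinates (x = r cos θ, y = r sin θ, dA = r dr dθ) the integrand becomes 36r^2cos(θ)^2 + 12, so

    ∬_D (36x^2 + 12) dA = ∫_0^{2π} ∫_0^{4} (36r^2cos(θ)^2 + 12) · r dr dθ.

Inner (r from 0 to 4): 2304cos(θ)^2 + 96.
Outer (θ from 0 to 2π): 2496π.

Therefore ∮_C P dx + Q dy = 2496π.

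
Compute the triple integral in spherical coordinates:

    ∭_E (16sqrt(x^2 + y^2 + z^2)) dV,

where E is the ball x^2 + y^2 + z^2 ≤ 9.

In spherical coordinates, x = ρ sin(φ) cos(θ), y = ρ sin(φ) sin(θ), z = ρ cos(φ), and dV = ρ^2 sin(φ) dρ dφ dθ.

The integrand becomes 16ρ, so

    ∭_E (16sqrt(x^2 + y^2 + z^2)) dV = ∫_{0}^{2π} ∫_{0}^{π} ∫_{0}^{3} (16ρ) · ρ^2 sin(φ) dρ dφ dθ.

Inner (ρ): 324sin(φ).
Middle (φ): 648.
Outer (θ): 1296π.

Therefore the triple integral equals 1296π.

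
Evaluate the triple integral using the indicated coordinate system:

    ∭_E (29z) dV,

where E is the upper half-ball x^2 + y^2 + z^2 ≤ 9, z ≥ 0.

In spherical coordinates, x = ρ sin(φ) cos(θ), y = ρ sin(φ) sin(θ), z = ρ cos(φ), and dV = ρ^2 sin(φ) dρ dφ dθ.

The integrand becomes 29ρ cos(φ), so

    ∭_E (29z) dV = ∫_{0}^{2π} ∫_{0}^{π/2} ∫_{0}^{3} (29ρ cos(φ)) · ρ^2 sin(φ) dρ dφ dθ.

Inner (ρ): 2349sin(2φ)/8.
Middle (φ): 2349/8.
Outer (θ): 2349π/4.

Therefore the triple integral equals 2349π/4.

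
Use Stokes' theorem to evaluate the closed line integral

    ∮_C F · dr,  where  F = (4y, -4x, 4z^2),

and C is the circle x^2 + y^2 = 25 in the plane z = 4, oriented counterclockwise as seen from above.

Let S be the flat disk x^2 + y^2 ≤ 25 in the plane z = 4, with upward unit normal n̂ = ẑ. By Stokes' theorem,

    ∮_C F · dr = ∬_S (∇ × F) · n̂ dS = ∬_D (curl F)_z dA,

where D is the disk x^2 + y^2 ≤ 25.

Compute the curl of F = (4y, -4x, 4z^2):
    (∇ × F)_x = ∂F_z/∂y - ∂F_y/∂z = 0,
    (∇ × F)_y = ∂F_x/∂z - ∂F_z/∂x = 0,
    (∇ × F)_z = ∂F_y/∂x - ∂F_x/∂y = -8.

On z = 4, (curl F)_z = -8.

Convert to polar (x = r cos θ, y = r sin θ, dA = r dr dθ); the integrand becomes -8, so

    ∬_D (curl F)_z dA = ∫_0^{2π} ∫_0^{5} (-8) · r dr dθ.

Inner (r from 0 to 5): -100.
Outer (θ from 0 to 2π): -200π.

Therefore ∮_C F · dr = -200π.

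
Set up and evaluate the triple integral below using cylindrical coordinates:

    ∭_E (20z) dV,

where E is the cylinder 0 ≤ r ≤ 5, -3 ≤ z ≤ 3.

In cylindrical coordinates, x = r cos(θ), y = r sin(θ), z = z, and dV = r dr dθ dz.

The integrand becomes 20z, so

    ∭_E (20z) dV = ∫_{0}^{2π} ∫_{0}^{5} ∫_{-3}^{3} (20z) · r dz dr dθ.

Inner (z): 0.
Middle (r from 0 to 5): 0.
Outer (θ): 0.

Therefore the triple integral equals 0.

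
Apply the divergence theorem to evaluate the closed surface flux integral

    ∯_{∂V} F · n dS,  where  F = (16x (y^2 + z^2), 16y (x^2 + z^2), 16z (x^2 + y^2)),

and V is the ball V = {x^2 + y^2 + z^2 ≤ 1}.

By the divergence theorem,

    ∯_{∂V} F · n dS = ∭_V (∇ · F) dV.

Compute the divergence:
    ∇ · F = ∂F_x/∂x + ∂F_y/∂y + ∂F_z/∂z = 16y^2 + 16z^2 + 16x^2 + 16z^2 + 16x^2 + 16y^2 = 32x^2 + 32y^2 + 32z^2.

In spherical coordinates, x = ρ sin(φ) cos(θ), y = ρ sin(φ) sin(θ), z = ρ cos(φ), dV = ρ^2 sin(φ) dρ dφ dθ, with 0 ≤ ρ ≤ 1, 0 ≤ φ ≤ π, 0 ≤ θ ≤ 2π.

The integrand, after substitution and multiplying by the volume element, becomes (32ρ^2) · ρ^2 sin(φ), so

    ∭_V (∇·F) dV = ∫_0^{2π} ∫_0^{π} ∫_0^{1} (32ρ^2) · ρ^2 sin(φ) dρ dφ dθ.

Inner (ρ from 0 to 1): 32sin(φ)/5.
Middle (φ from 0 to π): 64/5.
Outer (θ from 0 to 2π): 128π/5.

Therefore ∯_{∂V} F · n dS = 128π/5.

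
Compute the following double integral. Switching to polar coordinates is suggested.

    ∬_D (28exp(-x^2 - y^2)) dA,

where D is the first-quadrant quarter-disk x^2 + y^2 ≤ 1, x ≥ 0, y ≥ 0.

The region D is 0 ≤ r ≤ 1, 0 ≤ θ ≤ π/2 in polar coordinates, where x = r cos(θ), y = r sin(θ), and dA = r dr dθ.

Under the substitution, the integrand becomes 28exp(-r^2), so

    ∬_D (28exp(-x^2 - y^2)) dA = ∫_{0}^{π/2} ∫_{0}^{1} (28exp(-r^2)) · r dr dθ.

Inner integral (in r): ∫_{0}^{1} (28exp(-r^2)) · r dr = 14 - 14exp(-1).

Outer integral (in θ): ∫_{0}^{π/2} (14 - 14exp(-1)) dθ = -7π exp(-1) + 7π.

Therefore ∬_D (28exp(-x^2 - y^2)) dA = -7π exp(-1) + 7π.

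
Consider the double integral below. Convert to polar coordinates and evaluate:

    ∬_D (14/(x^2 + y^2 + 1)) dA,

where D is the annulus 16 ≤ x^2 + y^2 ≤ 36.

The region D is 4 ≤ r ≤ 6, 0 ≤ θ ≤ 2π in polar coordinates, where x = r cos(θ), y = r sin(θ), and dA = r dr dθ.

Under the substitution, the integrand becomes 14/(r^2 + 1), so

    ∬_D (14/(x^2 + y^2 + 1)) dA = ∫_{0}^{2π} ∫_{4}^{6} (14/(r^2 + 1)) · r dr dθ.

Inner integral (in r): ∫_{4}^{6} (14/(r^2 + 1)) · r dr = log(94931877133/410338673).

Outer integral (in θ): ∫_{0}^{2π} (log(94931877133/410338673)) dθ = log((94931877133/410338673)^(2π)).

Therefore ∬_D (14/(x^2 + y^2 + 1)) dA = log((94931877133/410338673)^(2π)).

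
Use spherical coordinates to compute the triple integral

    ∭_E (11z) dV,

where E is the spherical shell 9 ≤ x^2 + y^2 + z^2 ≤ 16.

In spherical coordinates, x = ρ sin(φ) cos(θ), y = ρ sin(φ) sin(θ), z = ρ cos(φ), and dV = ρ^2 sin(φ) dρ dφ dθ.

The integrand becomes 11ρ cos(φ), so

    ∭_E (11z) dV = ∫_{0}^{2π} ∫_{0}^{π} ∫_{3}^{4} (11ρ cos(φ)) · ρ^2 sin(φ) dρ dφ dθ.

Inner (ρ): 1925sin(2φ)/8.
Middle (φ): 0.
Outer (θ): 0.

Therefore the triple integral equals 0.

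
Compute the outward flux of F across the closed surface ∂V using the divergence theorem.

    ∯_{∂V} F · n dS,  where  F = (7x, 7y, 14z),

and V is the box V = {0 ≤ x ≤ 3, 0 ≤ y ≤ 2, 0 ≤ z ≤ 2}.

By the divergence theorem,

    ∯_{∂V} F · n dS = ∭_V (∇ · F) dV.

Compute the divergence:
    ∇ · F = ∂F_x/∂x + ∂F_y/∂y + ∂F_z/∂z = 7 + 7 + 14 = 28.

V is a rectangular box, so dV = dx dy dz with 0 ≤ x ≤ 3, 0 ≤ y ≤ 2, 0 ≤ z ≤ 2.

Integrate (28) over V as an iterated integral:

    ∭_V (∇·F) dV = ∫_0^{3} ∫_0^{2} ∫_0^{2} (28) dz dy dx.

Inner (z from 0 to 2): 56.
Middle (y from 0 to 2): 112.
Outer (x from 0 to 3): 336.

Therefore ∯_{∂V} F · n dS = 336.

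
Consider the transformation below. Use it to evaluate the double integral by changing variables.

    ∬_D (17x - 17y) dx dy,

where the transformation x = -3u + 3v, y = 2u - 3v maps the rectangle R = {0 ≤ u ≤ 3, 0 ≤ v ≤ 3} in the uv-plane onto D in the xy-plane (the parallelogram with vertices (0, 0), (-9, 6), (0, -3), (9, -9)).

Compute the Jacobian determinant of (x, y) with respect to (u, v):

    ∂(x,y)/∂(u,v) = | -3  3 | = (-3)(-3) - (3)(2) = 3.
                   | 2  -3 |

Its absolute value is |J| = 3 (the area scaling factor).

Substituting x = -3u + 3v, y = 2u - 3v into the integrand,

    17x - 17y → -85u + 102v,

so the integral becomes

    ∬_R (-85u + 102v) · |J| du dv = ∫_0^3 ∫_0^3 (-255u + 306v) dv du.

Inner (v): 1377 - 765u.
Outer (u): 1377/2.

Therefore ∬_D (17x - 17y) dx dy = 1377/2.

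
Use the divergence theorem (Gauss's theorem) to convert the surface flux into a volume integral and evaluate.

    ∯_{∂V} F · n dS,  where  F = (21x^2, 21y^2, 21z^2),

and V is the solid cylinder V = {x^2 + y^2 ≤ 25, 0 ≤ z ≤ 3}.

By the divergence theorem,

    ∯_{∂V} F · n dS = ∭_V (∇ · F) dV.

Compute the divergence:
    ∇ · F = ∂F_x/∂x + ∂F_y/∂y + ∂F_z/∂z = 42x + 42y + 42z.

In cylindrical coordinates, x = r cos(θ), y = r sin(θ), z = z, dV = r dr dθ dz, with 0 ≤ r ≤ 5, 0 ≤ θ ≤ 2π, 0 ≤ z ≤ 3.

The integrand, after substitution and multiplying by the volume element, becomes (42sqrt(2)r sin(θ + π/4) + 42z) · r, so

    ∭_V (∇·F) dV = ∫_0^{2π} ∫_0^{5} ∫_0^{3} (42sqrt(2)r sin(θ + π/4) + 42z) · r dz dr dθ.

Inner (z from 0 to 3): 63r (2sqrt(2)r sin(θ + π/4) + 3).
Middle (r from 0 to 5): 5250sqrt(2)sin(θ + π/4) + 4725/2.
Outer (θ from 0 to 2π): 4725π.

Therefore ∯_{∂V} F · n dS = 4725π.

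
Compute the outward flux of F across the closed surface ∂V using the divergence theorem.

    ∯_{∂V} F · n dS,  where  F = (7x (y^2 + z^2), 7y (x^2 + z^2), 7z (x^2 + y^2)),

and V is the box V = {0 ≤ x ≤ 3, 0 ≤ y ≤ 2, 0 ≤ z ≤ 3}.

By the divergence theorem,

    ∯_{∂V} F · n dS = ∭_V (∇ · F) dV.

Compute the divergence:
    ∇ · F = ∂F_x/∂x + ∂F_y/∂y + ∂F_z/∂z = 7y^2 + 7z^2 + 7x^2 + 7z^2 + 7x^2 + 7y^2 = 14x^2 + 14y^2 + 14z^2.

V is a rectangular box, so dV = dx dy dz with 0 ≤ x ≤ 3, 0 ≤ y ≤ 2, 0 ≤ z ≤ 3.

Integrate (14x^2 + 14y^2 + 14z^2) over V as an iterated integral:

    ∭_V (∇·F) dV = ∫_0^{3} ∫_0^{2} ∫_0^{3} (14x^2 + 14y^2 + 14z^2) dz dy dx.

Inner (z from 0 to 3): 42x^2 + 42y^2 + 126.
Middle (y from 0 to 2): 84x^2 + 364.
Outer (x from 0 to 3): 1848.

Therefore ∯_{∂V} F · n dS = 1848.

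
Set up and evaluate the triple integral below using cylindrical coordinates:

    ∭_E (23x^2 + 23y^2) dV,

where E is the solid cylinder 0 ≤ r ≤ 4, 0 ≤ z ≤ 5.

In cylindrical coordinates, x = r cos(θ), y = r sin(θ), z = z, and dV = r dr dθ dz.

The integrand becomes 23r^2, so

    ∭_E (23x^2 + 23y^2) dV = ∫_{0}^{2π} ∫_{0}^{4} ∫_{0}^{5} (23r^2) · r dz dr dθ.

Inner (z): 115r^3.
Middle (r from 0 to 4): 7360.
Outer (θ): 14720π.

Therefore the triple integral equals 14720π.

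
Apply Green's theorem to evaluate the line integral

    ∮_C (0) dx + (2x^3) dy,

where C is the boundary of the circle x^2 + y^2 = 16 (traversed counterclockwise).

Green's theorem converts the closed line integral into a double integral over the enclosed region D:

    ∮_C P dx + Q dy = ∬_D (∂Q/∂x - ∂P/∂y) dA.

Here P = 0, Q = 2x^3, so

    ∂Q/∂x = 6x^2,    ∂P/∂y = 0,
    ∂Q/∂x - ∂P/∂y = 6x^2.

D is the region x^2 + y^2 ≤ 16. Evaluating the double integral:

In polar coordinates (x = r cos θ, y = r sin θ, dA = r dr dθ) the integrand becomes 6r^2cos(θ)^2, so

    ∬_D (6x^2) dA = ∫_0^{2π} ∫_0^{4} (6r^2cos(θ)^2) · r dr dθ.

Inner (r from 0 to 4): 384cos(θ)^2.
Outer (θ from 0 to 2π): 384π.

Therefore ∮_C P dx + Q dy = 384π.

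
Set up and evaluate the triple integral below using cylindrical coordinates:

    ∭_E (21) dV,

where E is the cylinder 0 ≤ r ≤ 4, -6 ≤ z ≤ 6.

In cylindrical coordinates, x = r cos(θ), y = r sin(θ), z = z, and dV = r dr dθ dz.

The integrand becomes 21, so

    ∭_E (21) dV = ∫_{0}^{2π} ∫_{0}^{4} ∫_{-6}^{6} (21) · r dz dr dθ.

Inner (z): 252r.
Middle (r from 0 to 4): 2016.
Outer (θ): 4032π.

Therefore the triple integral equals 4032π.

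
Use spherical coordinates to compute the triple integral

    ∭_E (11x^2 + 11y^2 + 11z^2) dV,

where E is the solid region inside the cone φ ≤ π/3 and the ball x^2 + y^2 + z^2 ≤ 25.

In spherical coordinates, x = ρ sin(φ) cos(θ), y = ρ sin(φ) sin(θ), z = ρ cos(φ), and dV = ρ^2 sin(φ) dρ dφ dθ.

The integrand becomes 11ρ^2, so

    ∭_E (11x^2 + 11y^2 + 11z^2) dV = ∫_{0}^{2π} ∫_{0}^{π/3} ∫_{0}^{5} (11ρ^2) · ρ^2 sin(φ) dρ dφ dθ.

Inner (ρ): 6875sin(φ).
Middle (φ): 6875/2.
Outer (θ): 6875π.

Therefore the triple integral equals 6875π.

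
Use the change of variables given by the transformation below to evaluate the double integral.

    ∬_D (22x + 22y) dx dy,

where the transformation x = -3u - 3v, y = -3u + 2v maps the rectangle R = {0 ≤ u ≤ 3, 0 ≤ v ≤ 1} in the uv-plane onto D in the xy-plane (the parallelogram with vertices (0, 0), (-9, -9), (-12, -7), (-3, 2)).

Compute the Jacobian determinant of (x, y) with respect to (u, v):

    ∂(x,y)/∂(u,v) = | -3  -3 | = (-3)(2) - (-3)(-3) = -15.
                   | -3  2 |

Its absolute value is |J| = 15 (the area scaling factor).

Substituting x = -3u - 3v, y = -3u + 2v into the integrand,

    22x + 22y → -132u - 22v,

so the integral becomes

    ∬_R (-132u - 22v) · |J| du dv = ∫_0^3 ∫_0^1 (-1980u - 330v) dv du.

Inner (v): -1980u - 165.
Outer (u): -9405.

Therefore ∬_D (22x + 22y) dx dy = -9405.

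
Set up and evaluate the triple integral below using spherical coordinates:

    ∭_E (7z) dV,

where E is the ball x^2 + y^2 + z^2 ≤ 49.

In spherical coordinates, x = ρ sin(φ) cos(θ), y = ρ sin(φ) sin(θ), z = ρ cos(φ), and dV = ρ^2 sin(φ) dρ dφ dθ.

The integrand becomes 7ρ cos(φ), so

    ∭_E (7z) dV = ∫_{0}^{2π} ∫_{0}^{π} ∫_{0}^{7} (7ρ cos(φ)) · ρ^2 sin(φ) dρ dφ dθ.

Inner (ρ): 16807sin(2φ)/8.
Middle (φ): 0.
Outer (θ): 0.

Therefore the triple integral equals 0.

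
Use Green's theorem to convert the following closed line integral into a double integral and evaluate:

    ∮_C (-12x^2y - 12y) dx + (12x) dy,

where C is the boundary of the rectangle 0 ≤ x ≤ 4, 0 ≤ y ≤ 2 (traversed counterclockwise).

Green's theorem converts the closed line integral into a double integral over the enclosed region D:

    ∮_C P dx + Q dy = ∬_D (∂Q/∂x - ∂P/∂y) dA.

Here P = -12x^2y - 12y, Q = 12x, so

    ∂Q/∂x = 12,    ∂P/∂y = -12x^2 - 12,
    ∂Q/∂x - ∂P/∂y = 12x^2 + 24.

D is the region 0 ≤ x ≤ 4, 0 ≤ y ≤ 2. Evaluating the double integral:

    ∬_D (12x^2 + 24) dA = ∫_0^{4} ∫_0^{2} (12x^2 + 24) dy dx.

Inner (y from 0 to 2): 24x^2 + 48.
Outer (x from 0 to 4): 704.

Therefore ∮_C P dx + Q dy = 704.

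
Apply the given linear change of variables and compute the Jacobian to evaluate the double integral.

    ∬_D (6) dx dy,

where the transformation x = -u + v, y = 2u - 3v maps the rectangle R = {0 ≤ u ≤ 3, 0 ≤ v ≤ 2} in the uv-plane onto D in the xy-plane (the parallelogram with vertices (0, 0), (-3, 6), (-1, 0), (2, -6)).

Compute the Jacobian determinant of (x, y) with respect to (u, v):

    ∂(x,y)/∂(u,v) = | -1  1 | = (-1)(-3) - (1)(2) = 1.
                   | 2  -3 |

Its absolute value is |J| = 1 (the area scaling factor).

Substituting x = -u + v, y = 2u - 3v into the integrand,

    6 → 6,

so the integral becomes

    ∬_R (6) · |J| du dv = ∫_0^3 ∫_0^2 (6) dv du.

Inner (v): 12.
Outer (u): 36.

Therefore ∬_D (6) dx dy = 36.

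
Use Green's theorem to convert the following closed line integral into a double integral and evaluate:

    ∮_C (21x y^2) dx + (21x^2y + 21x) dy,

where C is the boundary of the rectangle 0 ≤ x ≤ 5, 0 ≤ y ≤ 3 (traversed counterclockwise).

Green's theorem converts the closed line integral into a double integral over the enclosed region D:

    ∮_C P dx + Q dy = ∬_D (∂Q/∂x - ∂P/∂y) dA.

Here P = 21x y^2, Q = 21x^2y + 21x, so

    ∂Q/∂x = 42x y + 21,    ∂P/∂y = 42x y,
    ∂Q/∂x - ∂P/∂y = 21.

D is the region 0 ≤ x ≤ 5, 0 ≤ y ≤ 3. Evaluating the double integral:

    ∬_D (21) dA = ∫_0^{5} ∫_0^{3} (21) dy dx.

Inner (y from 0 to 3): 63.
Outer (x from 0 to 5): 315.

Therefore ∮_C P dx + Q dy = 315.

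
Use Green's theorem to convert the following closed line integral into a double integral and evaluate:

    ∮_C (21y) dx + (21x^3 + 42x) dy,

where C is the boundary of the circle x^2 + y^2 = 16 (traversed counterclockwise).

Green's theorem converts the closed line integral into a double integral over the enclosed region D:

    ∮_C P dx + Q dy = ∬_D (∂Q/∂x - ∂P/∂y) dA.

Here P = 21y, Q = 21x^3 + 42x, so

    ∂Q/∂x = 63x^2 + 42,    ∂P/∂y = 21,
    ∂Q/∂x - ∂P/∂y = 63x^2 + 21.

D is the region x^2 + y^2 ≤ 16. Evaluating the double integral:

In polar coordinates (x = r cos θ, y = r sin θ, dA = r dr dθ) the integrand becomes 63r^2cos(θ)^2 + 21, so

    ∬_D (63x^2 + 21) dA = ∫_0^{2π} ∫_0^{4} (63r^2cos(θ)^2 + 21) · r dr dθ.

Inner (r from 0 to 4): 4032cos(θ)^2 + 168.
Outer (θ from 0 to 2π): 4368π.

Therefore ∮_C P dx + Q dy = 4368π.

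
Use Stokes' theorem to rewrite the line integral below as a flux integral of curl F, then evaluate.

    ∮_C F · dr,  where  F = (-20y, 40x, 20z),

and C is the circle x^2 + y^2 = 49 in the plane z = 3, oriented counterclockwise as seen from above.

Let S be the flat disk x^2 + y^2 ≤ 49 in the plane z = 3, with upward unit normal n̂ = ẑ. By Stokes' theorem,

    ∮_C F · dr = ∬_S (∇ × F) · n̂ dS = ∬_D (curl F)_z dA,

where D is the disk x^2 + y^2 ≤ 49.

Compute the curl of F = (-20y, 40x, 20z):
    (∇ × F)_x = ∂F_z/∂y - ∂F_y/∂z = 0,
    (∇ × F)_y = ∂F_x/∂z - ∂F_z/∂x = 0,
    (∇ × F)_z = ∂F_y/∂x - ∂F_x/∂y = 60.

On z = 3, (curl F)_z = 60.

Convert to polar (x = r cos θ, y = r sin θ, dA = r dr dθ); the integrand becomes 60, so

    ∬_D (curl F)_z dA = ∫_0^{2π} ∫_0^{7} (60) · r dr dθ.

Inner (r from 0 to 7): 1470.
Outer (θ from 0 to 2π): 2940π.

Therefore ∮_C F · dr = 2940π.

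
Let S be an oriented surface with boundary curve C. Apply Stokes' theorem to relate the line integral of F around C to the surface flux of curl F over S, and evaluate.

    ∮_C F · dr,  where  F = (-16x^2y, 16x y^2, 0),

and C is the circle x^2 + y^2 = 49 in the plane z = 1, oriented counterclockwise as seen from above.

Let S be the flat disk x^2 + y^2 ≤ 49 in the plane z = 1, with upward unit normal n̂ = ẑ. By Stokes' theorem,

    ∮_C F · dr = ∬_S (∇ × F) · n̂ dS = ∬_D (curl F)_z dA,

where D is the disk x^2 + y^2 ≤ 49.

Compute the curl of F = (-16x^2y, 16x y^2, 0):
    (∇ × F)_x = ∂F_z/∂y - ∂F_y/∂z = 0,
    (∇ × F)_y = ∂F_x/∂z - ∂F_z/∂x = 0,
    (∇ × F)_z = ∂F_y/∂x - ∂F_x/∂y = 16x^2 + 16y^2.

On z = 1, (curl F)_z = 16x^2 + 16y^2.

Convert to polar (x = r cos θ, y = r sin θ, dA = r dr dθ); the integrand becomes 16r^2, so

    ∬_D (curl F)_z dA = ∫_0^{2π} ∫_0^{7} (16r^2) · r dr dθ.

Inner (r from 0 to 7): 9604.
Outer (θ from 0 to 2π): 19208π.

Therefore ∮_C F · dr = 19208π.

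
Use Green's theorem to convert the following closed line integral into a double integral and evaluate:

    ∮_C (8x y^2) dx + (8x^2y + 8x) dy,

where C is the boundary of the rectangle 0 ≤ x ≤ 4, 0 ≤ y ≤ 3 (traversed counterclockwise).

Green's theorem converts the closed line integral into a double integral over the enclosed region D:

    ∮_C P dx + Q dy = ∬_D (∂Q/∂x - ∂P/∂y) dA.

Here P = 8x y^2, Q = 8x^2y + 8x, so

    ∂Q/∂x = 16x y + 8,    ∂P/∂y = 16x y,
    ∂Q/∂x - ∂P/∂y = 8.

D is the region 0 ≤ x ≤ 4, 0 ≤ y ≤ 3. Evaluating the double integral:

    ∬_D (8) dA = ∫_0^{4} ∫_0^{3} (8) dy dx.

Inner (y from 0 to 3): 24.
Outer (x from 0 to 4): 96.

Therefore ∮_C P dx + Q dy = 96.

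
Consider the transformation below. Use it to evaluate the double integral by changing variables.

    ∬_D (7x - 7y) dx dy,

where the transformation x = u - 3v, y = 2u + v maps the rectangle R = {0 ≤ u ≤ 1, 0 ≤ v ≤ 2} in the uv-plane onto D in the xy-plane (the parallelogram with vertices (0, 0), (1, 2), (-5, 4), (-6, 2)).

Compute the Jacobian determinant of (x, y) with respect to (u, v):

    ∂(x,y)/∂(u,v) = | 1  -3 | = (1)(1) - (-3)(2) = 7.
                   | 2  1 |

Its absolute value is |J| = 7 (the area scaling factor).

Substituting x = u - 3v, y = 2u + v into the integrand,

    7x - 7y → -7u - 28v,

so the integral becomes

    ∬_R (-7u - 28v) · |J| du dv = ∫_0^1 ∫_0^2 (-49u - 196v) dv du.

Inner (v): -98u - 392.
Outer (u): -441.

Therefore ∬_D (7x - 7y) dx dy = -441.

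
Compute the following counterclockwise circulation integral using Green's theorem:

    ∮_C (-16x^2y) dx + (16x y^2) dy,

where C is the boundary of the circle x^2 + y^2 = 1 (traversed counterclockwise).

Green's theorem converts the closed line integral into a double integral over the enclosed region D:

    ∮_C P dx + Q dy = ∬_D (∂Q/∂x - ∂P/∂y) dA.

Here P = -16x^2y, Q = 16x y^2, so

    ∂Q/∂x = 16y^2,    ∂P/∂y = -16x^2,
    ∂Q/∂x - ∂P/∂y = 16x^2 + 16y^2.

D is the region x^2 + y^2 ≤ 1. Evaluating the double integral:

In polar coordinates (x = r cos θ, y = r sin θ, dA = r dr dθ) the integrand becomes 16r^2, so

    ∬_D (16x^2 + 16y^2) dA = ∫_0^{2π} ∫_0^{1} (16r^2) · r dr dθ.

Inner (r from 0 to 1): 4.
Outer (θ from 0 to 2π): 8π.

Therefore ∮_C P dx + Q dy = 8π.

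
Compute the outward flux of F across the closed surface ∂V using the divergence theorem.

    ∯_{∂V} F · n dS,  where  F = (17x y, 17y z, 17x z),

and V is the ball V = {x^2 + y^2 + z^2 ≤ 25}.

By the divergence theorem,

    ∯_{∂V} F · n dS = ∭_V (∇ · F) dV.

Compute the divergence:
    ∇ · F = ∂F_x/∂x + ∂F_y/∂y + ∂F_z/∂z = 17y + 17z + 17x = 17x + 17y + 17z.

In spherical coordinates, x = ρ sin(φ) cos(θ), y = ρ sin(φ) sin(θ), z = ρ cos(φ), dV = ρ^2 sin(φ) dρ dφ dθ, with 0 ≤ ρ ≤ 5, 0 ≤ φ ≤ π, 0 ≤ θ ≤ 2π.

The integrand, after substitution and multiplying by the volume element, becomes (17ρ (sqrt(2)sin(φ)sin(θ + π/4) + cos(φ))) · ρ^2 sin(φ), so

    ∭_V (∇·F) dV = ∫_0^{2π} ∫_0^{π} ∫_0^{5} (17ρ (sqrt(2)sin(φ)sin(θ + π/4) + cos(φ))) · ρ^2 sin(φ) dρ dφ dθ.

Inner (ρ from 0 to 5): 10625(sqrt(2)sin(φ)sin(θ + π/4) + cos(φ))sin(φ)/4.
Middle (φ from 0 to π): 10625sqrt(2)π sin(θ + π/4)/8.
Outer (θ from 0 to 2π): 0.

Therefore ∯_{∂V} F · n dS = 0.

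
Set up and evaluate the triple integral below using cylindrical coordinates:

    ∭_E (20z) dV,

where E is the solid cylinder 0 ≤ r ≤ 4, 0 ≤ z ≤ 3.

In cylindrical coordinates, x = r cos(θ), y = r sin(θ), z = z, and dV = r dr dθ dz.

The integrand becomes 20z, so

    ∭_E (20z) dV = ∫_{0}^{2π} ∫_{0}^{4} ∫_{0}^{3} (20z) · r dz dr dθ.

Inner (z): 90r.
Middle (r from 0 to 4): 720.
Outer (θ): 1440π.

Therefore the triple integral equals 1440π.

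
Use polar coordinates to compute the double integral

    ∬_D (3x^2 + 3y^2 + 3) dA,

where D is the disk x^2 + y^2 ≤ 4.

The region D is 0 ≤ r ≤ 2, 0 ≤ θ ≤ 2π in polar coordinates, where x = r cos(θ), y = r sin(θ), and dA = r dr dθ.

Under the substitution, the integrand becomes 3r^2 + 3, so

    ∬_D (3x^2 + 3y^2 + 3) dA = ∫_{0}^{2π} ∫_{0}^{2} (3r^2 + 3) · r dr dθ.

Inner integral (in r): ∫_{0}^{2} (3r^2 + 3) · r dr = 18.

Outer integral (in θ): ∫_{0}^{2π} (18) dθ = 36π.

Therefore ∬_D (3x^2 + 3y^2 + 3) dA = 36π.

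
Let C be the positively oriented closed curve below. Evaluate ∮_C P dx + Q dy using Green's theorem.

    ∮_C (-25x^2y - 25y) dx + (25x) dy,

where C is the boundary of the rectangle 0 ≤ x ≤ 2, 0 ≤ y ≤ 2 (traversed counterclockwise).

Green's theorem converts the closed line integral into a double integral over the enclosed region D:

    ∮_C P dx + Q dy = ∬_D (∂Q/∂x - ∂P/∂y) dA.

Here P = -25x^2y - 25y, Q = 25x, so

    ∂Q/∂x = 25,    ∂P/∂y = -25x^2 - 25,
    ∂Q/∂x - ∂P/∂y = 25x^2 + 50.

D is the region 0 ≤ x ≤ 2, 0 ≤ y ≤ 2. Evaluating the double integral:

    ∬_D (25x^2 + 50) dA = ∫_0^{2} ∫_0^{2} (25x^2 + 50) dy dx.

Inner (y from 0 to 2): 50x^2 + 100.
Outer (x from 0 to 2): 1000/3.

Therefore ∮_C P dx + Q dy = 1000/3.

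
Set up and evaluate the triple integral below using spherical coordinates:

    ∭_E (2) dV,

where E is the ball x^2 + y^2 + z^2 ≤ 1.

In spherical coordinates, x = ρ sin(φ) cos(θ), y = ρ sin(φ) sin(θ), z = ρ cos(φ), and dV = ρ^2 sin(φ) dρ dφ dθ.

The integrand becomes 2, so

    ∭_E (2) dV = ∫_{0}^{2π} ∫_{0}^{π} ∫_{0}^{1} (2) · ρ^2 sin(φ) dρ dφ dθ.

Inner (ρ): 2sin(φ)/3.
Middle (φ): 4/3.
Outer (θ): 8π/3.

Therefore the triple integral equals 8π/3.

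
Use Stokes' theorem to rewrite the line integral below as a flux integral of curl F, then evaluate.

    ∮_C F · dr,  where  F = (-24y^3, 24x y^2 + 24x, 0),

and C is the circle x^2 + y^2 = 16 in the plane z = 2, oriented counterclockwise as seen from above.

Let S be the flat disk x^2 + y^2 ≤ 16 in the plane z = 2, with upward unit normal n̂ = ẑ. By Stokes' theorem,

    ∮_C F · dr = ∬_S (∇ × F) · n̂ dS = ∬_D (curl F)_z dA,

where D is the disk x^2 + y^2 ≤ 16.

Compute the curl of F = (-24y^3, 24x y^2 + 24x, 0):
    (∇ × F)_x = ∂F_z/∂y - ∂F_y/∂z = 0,
    (∇ × F)_y = ∂F_x/∂z - ∂F_z/∂x = 0,
    (∇ × F)_z = ∂F_y/∂x - ∂F_x/∂y = 96y^2 + 24.

On z = 2, (curl F)_z = 96y^2 + 24.

Convert to polar (x = r cos θ, y = r sin θ, dA = r dr dθ); the integrand becomes 96r^2sin(θ)^2 + 24, so

    ∬_D (curl F)_z dA = ∫_0^{2π} ∫_0^{4} (96r^2sin(θ)^2 + 24) · r dr dθ.

Inner (r from 0 to 4): 6144sin(θ)^2 + 192.
Outer (θ from 0 to 2π): 6528π.

Therefore ∮_C F · dr = 6528π.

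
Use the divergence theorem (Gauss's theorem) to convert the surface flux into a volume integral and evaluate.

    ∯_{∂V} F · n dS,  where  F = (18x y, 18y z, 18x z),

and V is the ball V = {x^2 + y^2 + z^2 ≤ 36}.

By the divergence theorem,

    ∯_{∂V} F · n dS = ∭_V (∇ · F) dV.

Compute the divergence:
    ∇ · F = ∂F_x/∂x + ∂F_y/∂y + ∂F_z/∂z = 18y + 18z + 18x = 18x + 18y + 18z.

In spherical coordinates, x = ρ sin(φ) cos(θ), y = ρ sin(φ) sin(θ), z = ρ cos(φ), dV = ρ^2 sin(φ) dρ dφ dθ, with 0 ≤ ρ ≤ 6, 0 ≤ φ ≤ π, 0 ≤ θ ≤ 2π.

The integrand, after substitution and multiplying by the volume element, becomes (18ρ (sqrt(2)sin(φ)sin(θ + π/4) + cos(φ))) · ρ^2 sin(φ), so

    ∭_V (∇·F) dV = ∫_0^{2π} ∫_0^{π} ∫_0^{6} (18ρ (sqrt(2)sin(φ)sin(θ + π/4) + cos(φ))) · ρ^2 sin(φ) dρ dφ dθ.

Inner (ρ from 0 to 6): 5832(sqrt(2)sin(φ)sin(θ + π/4) + cos(φ))sin(φ).
Middle (φ from 0 to π): 2916sqrt(2)π sin(θ + π/4).
Outer (θ from 0 to 2π): 0.

Therefore ∯_{∂V} F · n dS = 0.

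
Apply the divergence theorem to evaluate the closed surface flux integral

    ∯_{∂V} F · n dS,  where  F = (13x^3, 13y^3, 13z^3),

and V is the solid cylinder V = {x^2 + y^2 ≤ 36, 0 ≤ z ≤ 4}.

By the divergence theorem,

    ∯_{∂V} F · n dS = ∭_V (∇ · F) dV.

Compute the divergence:
    ∇ · F = ∂F_x/∂x + ∂F_y/∂y + ∂F_z/∂z = 39x^2 + 39y^2 + 39z^2.

In cylindrical coordinates, x = r cos(θ), y = r sin(θ), z = z, dV = r dr dθ dz, with 0 ≤ r ≤ 6, 0 ≤ θ ≤ 2π, 0 ≤ z ≤ 4.

The integrand, after substitution and multiplying by the volume element, becomes (39r^2 + 39z^2) · r, so

    ∭_V (∇·F) dV = ∫_0^{2π} ∫_0^{6} ∫_0^{4} (39r^2 + 39z^2) · r dz dr dθ.

Inner (z from 0 to 4): 156r^3 + 832r.
Middle (r from 0 to 6): 65520.
Outer (θ from 0 to 2π): 131040π.

Therefore ∯_{∂V} F · n dS = 131040π.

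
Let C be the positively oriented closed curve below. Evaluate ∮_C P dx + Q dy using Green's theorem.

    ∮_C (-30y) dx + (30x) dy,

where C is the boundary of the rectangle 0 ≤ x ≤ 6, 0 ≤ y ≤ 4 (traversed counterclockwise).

Green's theorem converts the closed line integral into a double integral over the enclosed region D:

    ∮_C P dx + Q dy = ∬_D (∂Q/∂x - ∂P/∂y) dA.

Here P = -30y, Q = 30x, so

    ∂Q/∂x = 30,    ∂P/∂y = -30,
    ∂Q/∂x - ∂P/∂y = 60.

D is the region 0 ≤ x ≤ 6, 0 ≤ y ≤ 4. Evaluating the double integral:

    ∬_D (60) dA = ∫_0^{6} ∫_0^{4} (60) dy dx.

Inner (y from 0 to 4): 240.
Outer (x from 0 to 6): 1440.

Therefore ∮_C P dx + Q dy = 1440.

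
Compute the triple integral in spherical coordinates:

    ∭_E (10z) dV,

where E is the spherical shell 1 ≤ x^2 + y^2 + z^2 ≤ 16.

In spherical coordinates, x = ρ sin(φ) cos(θ), y = ρ sin(φ) sin(θ), z = ρ cos(φ), and dV = ρ^2 sin(φ) dρ dφ dθ.

The integrand becomes 10ρ cos(φ), so

    ∭_E (10z) dV = ∫_{0}^{2π} ∫_{0}^{π} ∫_{1}^{4} (10ρ cos(φ)) · ρ^2 sin(φ) dρ dφ dθ.

Inner (ρ): 1275sin(2φ)/4.
Middle (φ): 0.
Outer (θ): 0.

Therefore the triple integral equals 0.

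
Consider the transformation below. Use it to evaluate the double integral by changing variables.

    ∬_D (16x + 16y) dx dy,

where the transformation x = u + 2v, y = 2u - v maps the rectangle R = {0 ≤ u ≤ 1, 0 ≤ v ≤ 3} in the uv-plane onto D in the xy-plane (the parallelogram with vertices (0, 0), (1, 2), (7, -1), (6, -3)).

Compute the Jacobian determinant of (x, y) with respect to (u, v):

    ∂(x,y)/∂(u,v) = | 1  2 | = (1)(-1) - (2)(2) = -5.
                   | 2  -1 |

Its absolute value is |J| = 5 (the area scaling factor).

Substituting x = u + 2v, y = 2u - v into the integrand,

    16x + 16y → 48u + 16v,

so the integral becomes

    ∬_R (48u + 16v) · |J| du dv = ∫_0^1 ∫_0^3 (240u + 80v) dv du.

Inner (v): 720u + 360.
Outer (u): 720.

Therefore ∬_D (16x + 16y) dx dy = 720.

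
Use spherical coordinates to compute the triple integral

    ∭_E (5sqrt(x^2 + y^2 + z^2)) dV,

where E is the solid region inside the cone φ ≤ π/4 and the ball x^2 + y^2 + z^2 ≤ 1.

In spherical coordinates, x = ρ sin(φ) cos(θ), y = ρ sin(φ) sin(θ), z = ρ cos(φ), and dV = ρ^2 sin(φ) dρ dφ dθ.

The integrand becomes 5ρ, so

    ∭_E (5sqrt(x^2 + y^2 + z^2)) dV = ∫_{0}^{2π} ∫_{0}^{π/4} ∫_{0}^{1} (5ρ) · ρ^2 sin(φ) dρ dφ dθ.

Inner (ρ): 5sin(φ)/4.
Middle (φ): 5/4 - 5sqrt(2)/8.
Outer (θ): 5π (2 - sqrt(2))/4.

Therefore the triple integral equals 5π (2 - sqrt(2))/4.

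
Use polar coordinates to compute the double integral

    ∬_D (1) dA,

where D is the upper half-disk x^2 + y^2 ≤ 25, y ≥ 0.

The region D is 0 ≤ r ≤ 5, 0 ≤ θ ≤ π in polar coordinates, where x = r cos(θ), y = r sin(θ), and dA = r dr dθ.

Under the substitution, the integrand becomes 1, so

    ∬_D (1) dA = ∫_{0}^{π} ∫_{0}^{5} (1) · r dr dθ.

Inner integral (in r): ∫_{0}^{5} (1) · r dr = 25/2.

Outer integral (in θ): ∫_{0}^{π} (25/2) dθ = 25π/2.

Therefore ∬_D (1) dA = 25π/2.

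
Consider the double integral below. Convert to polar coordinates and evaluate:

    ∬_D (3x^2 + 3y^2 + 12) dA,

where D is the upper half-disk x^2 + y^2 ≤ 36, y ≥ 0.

The region D is 0 ≤ r ≤ 6, 0 ≤ θ ≤ π in polar coordinates, where x = r cos(θ), y = r sin(θ), and dA = r dr dθ.

Under the substitution, the integrand becomes 3r^2 + 12, so

    ∬_D (3x^2 + 3y^2 + 12) dA = ∫_{0}^{π} ∫_{0}^{6} (3r^2 + 12) · r dr dθ.

Inner integral (in r): ∫_{0}^{6} (3r^2 + 12) · r dr = 1188.

Outer integral (in θ): ∫_{0}^{π} (1188) dθ = 1188π.

Therefore ∬_D (3x^2 + 3y^2 + 12) dA = 1188π.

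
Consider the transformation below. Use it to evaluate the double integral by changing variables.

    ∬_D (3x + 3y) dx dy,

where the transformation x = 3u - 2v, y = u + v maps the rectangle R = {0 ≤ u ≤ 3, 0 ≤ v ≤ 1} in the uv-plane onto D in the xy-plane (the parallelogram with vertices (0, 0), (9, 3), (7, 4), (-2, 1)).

Compute the Jacobian determinant of (x, y) with respect to (u, v):

    ∂(x,y)/∂(u,v) = | 3  -2 | = (3)(1) - (-2)(1) = 5.
                   | 1  1 |

Its absolute value is |J| = 5 (the area scaling factor).

Substituting x = 3u - 2v, y = u + v into the integrand,

    3x + 3y → 12u - 3v,

so the integral becomes

    ∬_R (12u - 3v) · |J| du dv = ∫_0^3 ∫_0^1 (60u - 15v) dv du.

Inner (v): 60u - 15/2.
Outer (u): 495/2.

Therefore ∬_D (3x + 3y) dx dy = 495/2.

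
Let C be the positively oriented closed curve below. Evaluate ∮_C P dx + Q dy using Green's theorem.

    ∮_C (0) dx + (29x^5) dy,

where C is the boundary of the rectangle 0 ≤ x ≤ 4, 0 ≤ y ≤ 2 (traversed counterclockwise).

Green's theorem converts the closed line integral into a double integral over the enclosed region D:

    ∮_C P dx + Q dy = ∬_D (∂Q/∂x - ∂P/∂y) dA.

Here P = 0, Q = 29x^5, so

    ∂Q/∂x = 145x^4,    ∂P/∂y = 0,
    ∂Q/∂x - ∂P/∂y = 145x^4.

D is the region 0 ≤ x ≤ 4, 0 ≤ y ≤ 2. Evaluating the double integral:

    ∬_D (145x^4) dA = ∫_0^{4} ∫_0^{2} (145x^4) dy dx.

Inner (y from 0 to 2): 290x^4.
Outer (x from 0 to 4): 59392.

Therefore ∮_C P dx + Q dy = 59392.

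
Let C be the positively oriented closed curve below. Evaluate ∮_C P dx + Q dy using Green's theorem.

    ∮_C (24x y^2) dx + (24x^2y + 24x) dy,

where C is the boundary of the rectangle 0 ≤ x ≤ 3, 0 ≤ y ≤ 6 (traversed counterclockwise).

Green's theorem converts the closed line integral into a double integral over the enclosed region D:

    ∮_C P dx + Q dy = ∬_D (∂Q/∂x - ∂P/∂y) dA.

Here P = 24x y^2, Q = 24x^2y + 24x, so

    ∂Q/∂x = 48x y + 24,    ∂P/∂y = 48x y,
    ∂Q/∂x - ∂P/∂y = 24.

D is the region 0 ≤ x ≤ 3, 0 ≤ y ≤ 6. Evaluating the double integral:

    ∬_D (24) dA = ∫_0^{3} ∫_0^{6} (24) dy dx.

Inner (y from 0 to 6): 144.
Outer (x from 0 to 3): 432.

Therefore ∮_C P dx + Q dy = 432.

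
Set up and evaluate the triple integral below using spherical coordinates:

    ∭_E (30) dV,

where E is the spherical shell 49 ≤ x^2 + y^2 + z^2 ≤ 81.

In spherical coordinates, x = ρ sin(φ) cos(θ), y = ρ sin(φ) sin(θ), z = ρ cos(φ), and dV = ρ^2 sin(φ) dρ dφ dθ.

The integrand becomes 30, so

    ∭_E (30) dV = ∫_{0}^{2π} ∫_{0}^{π} ∫_{7}^{9} (30) · ρ^2 sin(φ) dρ dφ dθ.

Inner (ρ): 3860sin(φ).
Middle (φ): 7720.
Outer (θ): 15440π.

Therefore the triple integral equals 15440π.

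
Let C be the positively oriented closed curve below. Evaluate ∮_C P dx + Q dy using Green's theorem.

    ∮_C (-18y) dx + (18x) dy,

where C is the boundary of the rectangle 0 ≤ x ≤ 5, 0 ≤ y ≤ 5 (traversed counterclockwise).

Green's theorem converts the closed line integral into a double integral over the enclosed region D:

    ∮_C P dx + Q dy = ∬_D (∂Q/∂x - ∂P/∂y) dA.

Here P = -18y, Q = 18x, so

    ∂Q/∂x = 18,    ∂P/∂y = -18,
    ∂Q/∂x - ∂P/∂y = 36.

D is the region 0 ≤ x ≤ 5, 0 ≤ y ≤ 5. Evaluating the double integral:

    ∬_D (36) dA = ∫_0^{5} ∫_0^{5} (36) dy dx.

Inner (y from 0 to 5): 180.
Outer (x from 0 to 5): 900.

Therefore ∮_C P dx + Q dy = 900.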